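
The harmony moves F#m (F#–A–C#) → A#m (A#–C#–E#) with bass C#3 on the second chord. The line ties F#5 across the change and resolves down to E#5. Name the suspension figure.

At the second chord the bass is C#3. The suspended F#5 lies a fourth above the bass; after resolving down by step to E#5, the interval above the bass becomes a third.
Suspension figures are named by those two intervals: 4–3.

4–3 suspension.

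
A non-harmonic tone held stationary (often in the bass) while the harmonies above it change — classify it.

Pedal tone.

Approach: none. Departure: none — a single pitch is sustained while the chords change around it, passing through harmonies that do not contain it.
No melodic motion at all; the dissonance is created entirely by the moving harmonies against the stationary note — a pedal tone (pedal point).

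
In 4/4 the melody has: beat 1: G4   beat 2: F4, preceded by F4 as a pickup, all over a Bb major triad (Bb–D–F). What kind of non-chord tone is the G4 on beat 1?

Upper neighbor tone.

The harmony at that moment is Bb major triad (Bb, D, F); G4 is not a chord tone.
It is approached by step up from F4 and left by step down to F4.
Step away and step back to the same note — a neighbor tone (upper neighbor).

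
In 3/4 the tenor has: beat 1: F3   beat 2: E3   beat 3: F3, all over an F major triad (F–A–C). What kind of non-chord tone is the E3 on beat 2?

The harmony at that moment is F major triad (F, A, C); E3 is not a chord tone.
It is approached by step down from F3 and left by step up to F3.
Step away and step back to the same note — a neighbor tone (lower neighbor).

Lower neighbor tone.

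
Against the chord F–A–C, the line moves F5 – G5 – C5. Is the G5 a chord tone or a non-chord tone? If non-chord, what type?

Non-chord tone — an escape tone.

The harmony at that moment is F major triad (F, A, C); G5 is not a chord tone.
It is approached by step up from F5 and left by leap down to C5.
Step in, leap out — an escape tone.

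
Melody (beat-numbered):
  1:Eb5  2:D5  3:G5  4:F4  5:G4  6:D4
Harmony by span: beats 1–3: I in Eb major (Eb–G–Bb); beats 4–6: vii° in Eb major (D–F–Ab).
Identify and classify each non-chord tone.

The harmony at that moment is Eb major triad (Eb, G, Bb); D5 is not a chord tone.
It is approached by step down from Eb5 and left by leap up to G5.
Step in, leap out — an escape tone.
The harmony at that moment is D diminished triad (D, F, Ab); G4 is not a chord tone.
It is approached by step up from F4 and left by leap down to D4.
Step in, leap out — an escape tone.

D5 (beat 2) — escape tone; G4 (beat 5) — escape tone.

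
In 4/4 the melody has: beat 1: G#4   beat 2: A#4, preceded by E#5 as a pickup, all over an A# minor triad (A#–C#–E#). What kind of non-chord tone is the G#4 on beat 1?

Appoggiatura.

The harmony at that moment is A# minor triad (A#, C#, E#); G#4 is not a chord tone.
It is approached by leap down from E#5 and left by step up to A#4.
Leap in, step out, metrically accented — an appoggiatura.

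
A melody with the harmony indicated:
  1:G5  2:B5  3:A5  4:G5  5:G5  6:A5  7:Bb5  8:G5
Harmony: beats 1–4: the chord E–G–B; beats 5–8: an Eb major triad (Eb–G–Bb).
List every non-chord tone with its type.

The harmony at that moment is E minor triad (E, G, B); A5 is not a chord tone.
It is approached by step down from B5 and left by step down to G5.
Step in, step out in the same direction — a passing tone.
The harmony at that moment is Eb major triad (Eb, G, Bb); A5 is not a chord tone.
It is approached by step up from G5 and left by step up to Bb5.
Step in, step out in the same direction — a passing tone.

A5 (beat 3) — passing tone; A5 (beat 6) — passing tone.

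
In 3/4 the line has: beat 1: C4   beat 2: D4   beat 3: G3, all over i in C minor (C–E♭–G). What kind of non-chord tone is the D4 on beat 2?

Escape tone.

The harmony at that moment is C minor triad (C, E♭, G); D4 is not a chord tone.
It is approached by step up from C4 and left by leap down to G3.
Step in, leap out, on a weak beat — an escape tone.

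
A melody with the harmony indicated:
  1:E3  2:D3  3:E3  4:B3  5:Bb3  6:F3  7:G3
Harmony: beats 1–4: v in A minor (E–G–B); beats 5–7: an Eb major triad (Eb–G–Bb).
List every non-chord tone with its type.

The harmony at that moment is E minor triad (E, G, B); D3 is not a chord tone.
It is approached by step down from E3 and left by step up to E3.
Step away and step back to the same note — a neighbor tone (lower neighbor).
The harmony at that moment is Eb major triad (Eb, G, Bb); F3 is not a chord tone.
It is approached by leap down from Bb3 and left by step up to G3.
Leap in, step out — an appoggiatura.

D3 (beat 2) — neighbor tone; F3 (beat 6) — appoggiatura.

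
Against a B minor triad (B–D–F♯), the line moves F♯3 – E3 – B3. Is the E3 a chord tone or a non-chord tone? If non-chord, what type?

Non-chord tone — an escape tone.

The harmony at that moment is B minor triad (B, D, F♯); E3 is not a chord tone.
It is approached by step down from F♯3 and left by leap up to B3.
Step in, leap out — an escape tone.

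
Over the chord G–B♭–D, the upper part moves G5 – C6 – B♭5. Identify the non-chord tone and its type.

The harmony at that moment is G minor triad (G, B♭, D); C6 is not a chord tone.
It is approached by leap up from G5 and left by step down to B♭5.
Leap in, step out — an appoggiatura.

C6 is an appoggiatura.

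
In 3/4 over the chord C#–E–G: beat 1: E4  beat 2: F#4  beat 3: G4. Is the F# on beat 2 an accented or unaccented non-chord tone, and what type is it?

The harmony at that moment is C# diminished triad (C#, E, G); F#4 is not a chord tone.
It is approached by step up from E4 and left by step up to G4.
Step in, step out in the same direction — a passing tone.
It falls on a weak beat, so it is unaccented.

Unaccented passing tone.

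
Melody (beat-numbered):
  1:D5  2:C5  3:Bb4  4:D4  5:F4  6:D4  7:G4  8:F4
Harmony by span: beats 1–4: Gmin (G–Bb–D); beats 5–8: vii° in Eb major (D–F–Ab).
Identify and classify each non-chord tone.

The harmony at that moment is G minor triad (G, Bb, D); C5 is not a chord tone.
It is approached by step down from D5 and left by step down to Bb4.
Step in, step out in the same direction — a passing tone.
The harmony at that moment is D diminished triad (D, F, Ab); G4 is not a chord tone.
It is approached by leap up from D4 and left by step down to F4.
Leap in, step out — an appoggiatura.

C5 (beat 2) — passing tone; G4 (beat 7) — appoggiatura.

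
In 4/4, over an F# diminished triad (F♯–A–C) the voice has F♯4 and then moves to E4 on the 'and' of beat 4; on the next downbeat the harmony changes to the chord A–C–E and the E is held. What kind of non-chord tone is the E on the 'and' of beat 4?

The harmony at that moment is F♯ diminished triad (F♯, A, C); E4 is not a chord tone.
It is approached by step down from F♯4 and then sustained as the same pitch into the next harmony.
Arriving early and becoming a chord tone when the harmony changes — an anticipation.

Anticipation.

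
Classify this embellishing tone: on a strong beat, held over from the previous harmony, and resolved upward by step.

Approach: by preparation — the pitch is first a chord tone, then held (tied or repeated) while the harmony changes under it. Departure: up by step. Metric position: strong.
A prepared dissonance that resolves upward by step — a retardation. (The same figure resolving downward would be a suspension.)

Retardation.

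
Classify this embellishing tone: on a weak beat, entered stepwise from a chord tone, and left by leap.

Escape tone.

Approach: by step. Departure: by leap. Metric position: weak.
Step in, leap out, from a weak position — an escape tone (échappée). (It is the mirror image of the appoggiatura, which leaps in and steps out on a strong beat.)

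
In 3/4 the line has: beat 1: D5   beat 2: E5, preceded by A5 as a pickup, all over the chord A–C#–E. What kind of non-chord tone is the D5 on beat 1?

Appoggiatura.

The harmony at that moment is A major triad (A, C#, E); D5 is not a chord tone.
It is approached by leap down from A5 and left by step up to E5.
Leap in, step out, metrically accented — an appoggiatura.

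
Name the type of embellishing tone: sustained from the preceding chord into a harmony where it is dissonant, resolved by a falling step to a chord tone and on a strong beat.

Suspension.

Approach: by preparation — the pitch is first a chord tone, then held (tied or repeated) while the harmony changes under it. Departure: down by step. Metric position: strong.
A prepared dissonance that resolves downward by step — a suspension. (The same figure resolving upward would be a retardation.)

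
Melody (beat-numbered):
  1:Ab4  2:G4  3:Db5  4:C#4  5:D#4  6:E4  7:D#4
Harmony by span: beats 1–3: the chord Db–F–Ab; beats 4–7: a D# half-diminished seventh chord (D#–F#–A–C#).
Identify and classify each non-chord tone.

G4 (beat 2) — escape tone; E4 (beat 6) — neighbor tone.

The harmony at that moment is Db major triad (Db, F, Ab); G4 is not a chord tone.
It is approached by step down from Ab4 and left by leap up to Db5.
Step in, leap out — an escape tone.
The harmony at that moment is D# half-diminished seventh chord (D#, F#, A, C#); E4 is not a chord tone.
It is approached by step up from D#4 and left by step down to D#4.
Step away and step back to the same note — a neighbor tone (upper neighbor).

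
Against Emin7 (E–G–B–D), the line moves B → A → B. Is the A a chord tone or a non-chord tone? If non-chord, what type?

The harmony at that moment is E minor seventh chord (E, G, B, D); A is not a chord tone.
It is approached by step down from B and left by step up to B.
Step away and step back to the same note — a neighbor tone (lower neighbor).

Non-chord tone — a neighbor tone.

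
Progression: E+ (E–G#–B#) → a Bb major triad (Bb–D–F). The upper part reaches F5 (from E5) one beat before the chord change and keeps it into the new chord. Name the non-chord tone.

F5 is an anticipation.

The harmony at that moment is E augmented triad (E, G#, B#); F5 is not a chord tone.
It is approached by step up from E5 and then sustained as the same pitch into the next harmony.
Arriving early and becoming a chord tone when the harmony changes — an anticipation.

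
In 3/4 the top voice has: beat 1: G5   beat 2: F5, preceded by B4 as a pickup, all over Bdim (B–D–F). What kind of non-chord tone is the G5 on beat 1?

Appoggiatura.

The harmony at that moment is B diminished triad (B, D, F); G5 is not a chord tone.
It is approached by leap up from B4 and left by step down to F5.
Leap in, step out, metrically accented — an appoggiatura.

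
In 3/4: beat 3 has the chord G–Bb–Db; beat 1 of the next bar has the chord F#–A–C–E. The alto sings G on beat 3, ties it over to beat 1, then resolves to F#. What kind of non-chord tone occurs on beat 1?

The harmony at that moment is F# half-diminished seventh chord (F#, A, C, E); G is not a chord tone.
It is held over (the same pitch as the preceding G) and left by step down to F#.
Held over from the previous chord and resolving down by step — a suspension.

Suspension.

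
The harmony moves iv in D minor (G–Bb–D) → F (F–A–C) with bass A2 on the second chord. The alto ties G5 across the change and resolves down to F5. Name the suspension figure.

At the second chord the bass is A2. The suspended G5 lies a seventh above the bass; after resolving down by step to F5, the interval above the bass becomes a sixth.
Suspension figures are named by those two intervals: 7–6.

7–6 suspension.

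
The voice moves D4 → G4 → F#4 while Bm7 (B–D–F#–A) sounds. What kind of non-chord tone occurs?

G4 is an appoggiatura.

The harmony at that moment is B minor seventh chord (B, D, F#, A); G4 is not a chord tone.
It is approached by leap up from D4 and left by step down to F#4.
Leap in, step out — an appoggiatura.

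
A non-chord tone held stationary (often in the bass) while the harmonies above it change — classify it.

Pedal tone.

Approach: none. Departure: none — a single pitch is sustained while the chords change around it, passing through harmonies that do not contain it.
No melodic motion at all; the dissonance is created entirely by the moving harmonies against the stationary note — a pedal tone (pedal point).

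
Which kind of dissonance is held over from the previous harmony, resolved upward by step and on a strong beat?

Approach: by preparation — the pitch is first a chord tone, then held (tied or repeated) while the harmony changes under it. Departure: up by step. Metric position: strong.
A prepared dissonance that resolves upward by step — a retardation. (The same figure resolving downward would be a suspension.)

Retardation.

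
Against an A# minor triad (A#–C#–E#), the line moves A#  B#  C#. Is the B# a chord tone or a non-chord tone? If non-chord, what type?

Non-chord tone — a passing tone.

The harmony at that moment is A# minor triad (A#, C#, E#); B# is not a chord tone.
It is approached by step up from A# and left by step up to C#.
Step in, step out in the same direction — a passing tone.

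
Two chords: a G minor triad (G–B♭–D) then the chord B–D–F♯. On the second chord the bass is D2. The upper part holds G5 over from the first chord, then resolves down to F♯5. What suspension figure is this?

At the second chord the bass is D2. The suspended G5 lies a fourth above the bass; after resolving down by step to F♯5, the interval above the bass becomes a third.
Suspension figures are named by those two intervals: 4–3.

4–3 suspension.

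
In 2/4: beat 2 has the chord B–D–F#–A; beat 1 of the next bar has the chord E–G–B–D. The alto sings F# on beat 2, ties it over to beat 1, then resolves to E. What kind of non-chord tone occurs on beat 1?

The harmony at that moment is E minor seventh chord (E, G, B, D); F# is not a chord tone.
It is held over (the same pitch as the preceding F#) and left by step down to E.
Held over from the previous chord and resolving down by step — a suspension.

Suspension.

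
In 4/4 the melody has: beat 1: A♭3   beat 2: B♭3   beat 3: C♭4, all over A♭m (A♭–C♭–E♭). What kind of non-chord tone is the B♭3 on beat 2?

The harmony at that moment is A♭ minor triad (A♭, C♭, E♭); B♭3 is not a chord tone.
It is approached by step up from A♭3 and left by step up to C♭4.
Step in, step out in the same direction — a passing tone.

Passing tone.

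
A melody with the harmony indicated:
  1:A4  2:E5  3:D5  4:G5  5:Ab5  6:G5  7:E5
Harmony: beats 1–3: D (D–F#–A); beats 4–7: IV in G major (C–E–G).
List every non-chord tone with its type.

The harmony at that moment is D major triad (D, F#, A); E5 is not a chord tone.
It is approached by leap up from A4 and left by step down to D5.
Leap in, step out — an appoggiatura.
The harmony at that moment is C major triad (C, E, G); Ab5 is not a chord tone.
It is approached by step up from G5 and left by step down to G5.
Step away and step back to the same note — a neighbor tone (upper neighbor).

E5 (beat 2) — appoggiatura; Ab5 (beat 5) — neighbor tone.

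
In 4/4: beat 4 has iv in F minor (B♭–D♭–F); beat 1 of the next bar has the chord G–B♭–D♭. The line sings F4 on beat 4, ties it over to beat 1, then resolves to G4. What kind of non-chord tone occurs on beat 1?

Retardation.

The harmony at that moment is G diminished triad (G, B♭, D♭); F4 is not a chord tone.
It is held over (the same pitch as the preceding F4) and left by step up to G4.
Held over from the previous chord and resolving up by step — a retardation.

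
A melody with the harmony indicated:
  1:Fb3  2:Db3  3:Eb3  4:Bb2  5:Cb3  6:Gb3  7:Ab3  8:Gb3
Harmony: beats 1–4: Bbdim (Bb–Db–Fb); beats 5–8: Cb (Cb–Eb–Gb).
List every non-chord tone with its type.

The harmony at that moment is Bb diminished triad (Bb, Db, Fb); Eb3 is not a chord tone.
It is approached by step up from Db3 and left by leap down to Bb2.
Step in, leap out — an escape tone.
The harmony at that moment is Cb major triad (Cb, Eb, Gb); Ab3 is not a chord tone.
It is approached by step up from Gb3 and left by step down to Gb3.
Step away and step back to the same note — a neighbor tone (upper neighbor).

Eb3 (beat 3) — escape tone; Ab3 (beat 7) — neighbor tone.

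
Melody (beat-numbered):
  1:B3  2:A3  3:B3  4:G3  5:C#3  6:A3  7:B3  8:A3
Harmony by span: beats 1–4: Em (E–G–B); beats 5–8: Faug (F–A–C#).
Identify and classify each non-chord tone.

The harmony at that moment is E minor triad (E, G, B); A3 is not a chord tone.
It is approached by step down from B3 and left by step up to B3.
Step away and step back to the same note — a neighbor tone (lower neighbor).
The harmony at that moment is F augmented triad (F, A, C#); B3 is not a chord tone.
It is approached by step up from A3 and left by step down to A3.
Step away and step back to the same note — a neighbor tone (upper neighbor).

A3 (beat 2) — neighbor tone; B3 (beat 7) — neighbor tone.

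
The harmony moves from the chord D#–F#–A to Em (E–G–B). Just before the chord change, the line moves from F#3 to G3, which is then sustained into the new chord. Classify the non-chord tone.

G3 is an anticipation.

The harmony at that moment is D# diminished triad (D#, F#, A); G3 is not a chord tone.
It is approached by step up from F#3 and then sustained as the same pitch into the next harmony.
Arriving early and becoming a chord tone when the harmony changes — an anticipation.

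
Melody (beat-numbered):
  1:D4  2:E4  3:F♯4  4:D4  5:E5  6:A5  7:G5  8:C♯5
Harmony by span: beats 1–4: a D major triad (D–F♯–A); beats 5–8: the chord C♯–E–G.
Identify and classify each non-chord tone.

E4 (beat 2) — passing tone; A5 (beat 6) — appoggiatura.

The harmony at that moment is D major triad (D, F♯, A); E4 is not a chord tone.
It is approached by step up from D4 and left by step up to F♯4.
Step in, step out in the same direction — a passing tone.
The harmony at that moment is C♯ diminished triad (C♯, E, G); A5 is not a chord tone.
It is approached by leap up from E5 and left by step down to G5.
Leap in, step out — an appoggiatura.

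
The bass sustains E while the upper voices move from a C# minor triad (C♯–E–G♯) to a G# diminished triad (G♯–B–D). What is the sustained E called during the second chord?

Pedal tone (pedal point).

The harmony at that moment is G♯ diminished triad (G♯, B, D); E is not a chord tone.
It is held over (the same pitch as the preceding E) and then sustained as the same pitch into the next harmony.
Sustained through a change of harmony — a pedal tone.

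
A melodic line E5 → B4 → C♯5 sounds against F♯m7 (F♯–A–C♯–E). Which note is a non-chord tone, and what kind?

The harmony at that moment is F♯ minor seventh chord (F♯, A, C♯, E); B4 is not a chord tone.
It is approached by leap down from E5 and left by step up to C♯5.
Leap in, step out — an appoggiatura.

B4 is an appoggiatura.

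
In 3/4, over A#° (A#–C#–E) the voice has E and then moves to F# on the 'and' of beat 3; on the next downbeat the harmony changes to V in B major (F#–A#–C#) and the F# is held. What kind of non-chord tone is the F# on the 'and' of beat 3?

The harmony at that moment is A# diminished triad (A#, C#, E); F# is not a chord tone.
It is approached by step up from E and then sustained as the same pitch into the next harmony.
Arriving early and becoming a chord tone when the harmony changes — an anticipation.

Anticipation.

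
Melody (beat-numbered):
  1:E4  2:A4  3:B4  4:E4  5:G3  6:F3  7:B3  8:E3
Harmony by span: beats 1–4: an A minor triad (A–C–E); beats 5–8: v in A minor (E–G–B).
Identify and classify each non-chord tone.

B4 (beat 3) — escape tone; F3 (beat 6) — escape tone.

The harmony at that moment is A minor triad (A, C, E); B4 is not a chord tone.
It is approached by step up from A4 and left by leap down to E4.
Step in, leap out — an escape tone.
The harmony at that moment is E minor triad (E, G, B); F3 is not a chord tone.
It is approached by step down from G3 and left by leap up to B3.
Step in, leap out — an escape tone.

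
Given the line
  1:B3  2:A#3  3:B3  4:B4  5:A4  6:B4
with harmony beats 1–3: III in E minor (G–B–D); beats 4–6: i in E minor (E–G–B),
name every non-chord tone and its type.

The harmony at that moment is G major triad (G, B, D); A#3 is not a chord tone.
It is approached by step down from B3 and left by step up to B3.
Step away and step back to the same note — a neighbor tone (lower neighbor).
The harmony at that moment is E minor triad (E, G, B); A4 is not a chord tone.
It is approached by step down from B4 and left by step up to B4.
Step away and step back to the same note — a neighbor tone (lower neighbor).

A#3 (beat 2) — neighbor tone; A4 (beat 5) — neighbor tone.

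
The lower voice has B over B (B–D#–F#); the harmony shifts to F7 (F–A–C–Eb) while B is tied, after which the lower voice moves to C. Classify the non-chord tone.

B is a retardation.

The harmony at that moment is F dominant seventh chord (F, A, C, Eb); B is not a chord tone.
It is held over (the same pitch as the preceding B) and left by step up to C.
Held over from the previous chord and resolving up by step — a retardation.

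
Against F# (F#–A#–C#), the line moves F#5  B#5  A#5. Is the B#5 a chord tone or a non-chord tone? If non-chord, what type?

Non-chord tone — an appoggiatura.

The harmony at that moment is F# major triad (F#, A#, C#); B#5 is not a chord tone.
It is approached by leap up from F#5 and left by step down to A#5.
Leap in, step out — an appoggiatura.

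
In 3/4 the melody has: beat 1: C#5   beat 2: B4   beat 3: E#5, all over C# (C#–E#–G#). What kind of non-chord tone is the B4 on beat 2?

Escape tone.

The harmony at that moment is C# major triad (C#, E#, G#); B4 is not a chord tone.
It is approached by step down from C#5 and left by leap up to E#5.
Step in, leap out, on a weak beat — an escape tone.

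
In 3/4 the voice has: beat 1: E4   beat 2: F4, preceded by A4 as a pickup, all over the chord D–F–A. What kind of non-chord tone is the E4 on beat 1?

The harmony at that moment is D minor triad (D, F, A); E4 is not a chord tone.
It is approached by leap down from A4 and left by step up to F4.
Leap in, step out, metrically accented — an appoggiatura.

Appoggiatura.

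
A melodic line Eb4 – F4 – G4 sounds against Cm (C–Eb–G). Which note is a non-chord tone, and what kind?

The harmony at that moment is C minor triad (C, Eb, G); F4 is not a chord tone.
It is approached by step up from Eb4 and left by step up to G4.
Step in, step out in the same direction — a passing tone.

F4 is a passing tone.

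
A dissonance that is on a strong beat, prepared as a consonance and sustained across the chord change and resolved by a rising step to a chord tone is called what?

Approach: by preparation — the pitch is first a chord tone, then held (tied or repeated) while the harmony changes under it. Departure: up by step. Metric position: strong.
A prepared dissonance that resolves upward by step — a retardation. (The same figure resolving downward would be a suspension.)

Retardation.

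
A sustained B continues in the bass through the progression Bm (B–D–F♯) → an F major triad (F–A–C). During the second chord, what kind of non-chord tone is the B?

The harmony at that moment is F major triad (F, A, C); B is not a chord tone.
It is held over (the same pitch as the preceding B) and then sustained as the same pitch into the next harmony.
Sustained through a change of harmony — a pedal tone.

Pedal tone (pedal point).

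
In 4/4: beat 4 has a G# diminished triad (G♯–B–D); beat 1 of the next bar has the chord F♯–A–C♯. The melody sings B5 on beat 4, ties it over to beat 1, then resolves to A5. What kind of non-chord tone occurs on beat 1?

Suspension.

The harmony at that moment is F♯ minor triad (F♯, A, C♯); B5 is not a chord tone.
It is held over (the same pitch as the preceding B5) and left by step down to A5.
Held over from the previous chord and resolving down by step — a suspension.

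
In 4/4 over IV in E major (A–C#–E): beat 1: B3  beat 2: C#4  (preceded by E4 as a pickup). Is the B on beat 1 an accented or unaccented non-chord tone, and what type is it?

The harmony at that moment is A major triad (A, C#, E); B3 is not a chord tone.
It is approached by leap down from E4 and left by step up to C#4.
Leap in, step out — an appoggiatura.
It falls on the downbeat, so it is accented.

Accented appoggiatura.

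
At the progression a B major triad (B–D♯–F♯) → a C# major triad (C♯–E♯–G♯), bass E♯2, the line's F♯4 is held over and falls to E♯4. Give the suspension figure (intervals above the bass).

At the second chord the bass is E♯2. The suspended F♯4 lies a ninth above the bass; after resolving down by step to E♯4, the interval above the bass becomes an octave.
Suspension figures are named by those two intervals: 9–8.

9–8 suspension.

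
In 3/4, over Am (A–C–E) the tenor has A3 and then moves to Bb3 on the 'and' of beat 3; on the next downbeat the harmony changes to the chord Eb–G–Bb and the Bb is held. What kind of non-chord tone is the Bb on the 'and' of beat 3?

Anticipation.

The harmony at that moment is A minor triad (A, C, E); Bb3 is not a chord tone.
It is approached by step up from A3 and then sustained as the same pitch into the next harmony.
Arriving early and becoming a chord tone when the harmony changes — an anticipation.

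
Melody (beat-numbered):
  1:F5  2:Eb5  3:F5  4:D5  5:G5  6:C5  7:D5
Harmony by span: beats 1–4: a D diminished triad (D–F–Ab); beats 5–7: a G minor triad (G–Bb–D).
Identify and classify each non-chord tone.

The harmony at that moment is D diminished triad (D, F, Ab); Eb5 is not a chord tone.
It is approached by step down from F5 and left by step up to F5.
Step away and step back to the same note — a neighbor tone (lower neighbor).
The harmony at that moment is G minor triad (G, Bb, D); C5 is not a chord tone.
It is approached by leap down from G5 and left by step up to D5.
Leap in, step out — an appoggiatura.

Eb5 (beat 2) — neighbor tone; C5 (beat 6) — appoggiatura.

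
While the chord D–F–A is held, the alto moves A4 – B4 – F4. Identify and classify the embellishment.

The harmony at that moment is D minor triad (D, F, A); B4 is not a chord tone.
It is approached by step up from A4 and left by leap down to F4.
Step in, leap out — an escape tone.

B4 is an escape tone.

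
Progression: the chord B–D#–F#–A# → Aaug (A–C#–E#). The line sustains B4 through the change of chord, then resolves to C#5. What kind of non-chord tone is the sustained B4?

The harmony at that moment is A augmented triad (A, C#, E#); B4 is not a chord tone.
It is held over (the same pitch as the preceding B4) and left by step up to C#5.
Held over from the previous chord and resolving up by step — a retardation.

B4 is a retardation.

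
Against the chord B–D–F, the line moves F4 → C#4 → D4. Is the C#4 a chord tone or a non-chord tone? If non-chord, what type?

Non-chord tone — an appoggiatura.

The harmony at that moment is B diminished triad (B, D, F); C#4 is not a chord tone.
It is approached by leap down from F4 and left by step up to D4.
Leap in, step out — an appoggiatura.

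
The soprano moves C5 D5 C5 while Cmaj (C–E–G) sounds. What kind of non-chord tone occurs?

The harmony at that moment is C major triad (C, E, G); D5 is not a chord tone.
It is approached by step up from C5 and left by step down to C5.
Step away and step back to the same note — a neighbor tone (upper neighbor).

D5 is a neighbor tone.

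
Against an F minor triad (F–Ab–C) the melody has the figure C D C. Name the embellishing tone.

The harmony at that moment is F minor triad (F, Ab, C); D is not a chord tone.
It is approached by step up from C and left by step down to C.
Step away and step back to the same note — a neighbor tone (upper neighbor).

D is a neighbor tone.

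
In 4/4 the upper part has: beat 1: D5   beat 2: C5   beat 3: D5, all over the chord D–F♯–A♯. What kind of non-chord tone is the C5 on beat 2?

Lower neighbor tone.

The harmony at that moment is D augmented triad (D, F♯, A♯); C5 is not a chord tone.
It is approached by step down from D5 and left by step up to D5.
Step away and step back to the same note — a neighbor tone (lower neighbor).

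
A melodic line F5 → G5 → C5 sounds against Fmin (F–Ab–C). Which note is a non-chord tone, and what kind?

The harmony at that moment is F minor triad (F, Ab, C); G5 is not a chord tone.
It is approached by step up from F5 and left by leap down to C5.
Step in, leap out — an escape tone.

G5 is an escape tone.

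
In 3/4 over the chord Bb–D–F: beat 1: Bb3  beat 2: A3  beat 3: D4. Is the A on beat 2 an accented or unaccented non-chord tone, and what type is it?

Unaccented escape tone.

The harmony at that moment is Bb major triad (Bb, D, F); A3 is not a chord tone.
It is approached by step down from Bb3 and left by leap up to D4.
Step in, leap out — an escape tone.
It falls on a weak beat, so it is unaccented.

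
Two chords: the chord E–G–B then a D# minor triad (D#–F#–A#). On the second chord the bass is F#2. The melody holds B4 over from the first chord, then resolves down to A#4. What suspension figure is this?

At the second chord the bass is F#2. The suspended B4 lies a fourth above the bass; after resolving down by step to A#4, the interval above the bass becomes a third.
Suspension figures are named by those two intervals: 4–3.

4–3 suspension.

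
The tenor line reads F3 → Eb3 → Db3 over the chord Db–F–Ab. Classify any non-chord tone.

The harmony at that moment is Db major triad (Db, F, Ab); Eb3 is not a chord tone.
It is approached by step down from F3 and left by step down to Db3.
Step in, step out in the same direction — a passing tone.

Eb3 is a passing tone.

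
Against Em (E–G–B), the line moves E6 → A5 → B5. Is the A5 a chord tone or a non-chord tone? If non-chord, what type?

The harmony at that moment is E minor triad (E, G, B); A5 is not a chord tone.
It is approached by leap down from E6 and left by step up to B5.
Leap in, step out — an appoggiatura.

Non-chord tone — an appoggiatura.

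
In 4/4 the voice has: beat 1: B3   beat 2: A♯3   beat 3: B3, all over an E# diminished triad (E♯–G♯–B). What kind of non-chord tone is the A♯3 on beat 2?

Lower neighbor tone.

The harmony at that moment is E♯ diminished triad (E♯, G♯, B); A♯3 is not a chord tone.
It is approached by step down from B3 and left by step up to B3.
Step away and step back to the same note — a neighbor tone (lower neighbor).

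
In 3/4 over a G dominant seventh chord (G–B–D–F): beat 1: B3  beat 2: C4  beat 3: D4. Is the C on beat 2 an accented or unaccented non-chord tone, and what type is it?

Unaccented passing tone.

The harmony at that moment is G dominant seventh chord (G, B, D, F); C4 is not a chord tone.
It is approached by step up from B3 and left by step up to D4.
Step in, step out in the same direction — a passing tone.
It falls on a weak beat, so it is unaccented.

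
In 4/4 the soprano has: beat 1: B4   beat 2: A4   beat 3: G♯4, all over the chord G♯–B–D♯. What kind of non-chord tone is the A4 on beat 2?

The harmony at that moment is G♯ minor triad (G♯, B, D♯); A4 is not a chord tone.
It is approached by step down from B4 and left by step down to G♯4.
Step in, step out in the same direction — a passing tone.

Passing tone.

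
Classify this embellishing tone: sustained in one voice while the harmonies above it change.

Pedal tone.

Approach: none. Departure: none — a single pitch is sustained while the chords change around it, passing through harmonies that do not contain it.
No melodic motion at all; the dissonance is created entirely by the moving harmonies against the stationary note — a pedal tone (pedal point).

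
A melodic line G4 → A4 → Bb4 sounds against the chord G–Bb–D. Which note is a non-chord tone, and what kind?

A4 is a passing tone.

The harmony at that moment is G minor triad (G, Bb, D); A4 is not a chord tone.
It is approached by step up from G4 and left by step up to Bb4.
Step in, step out in the same direction — a passing tone.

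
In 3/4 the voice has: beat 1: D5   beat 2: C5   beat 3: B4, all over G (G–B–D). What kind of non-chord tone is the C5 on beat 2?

Passing tone.

The harmony at that moment is G major triad (G, B, D); C5 is not a chord tone.
It is approached by step down from D5 and left by step down to B4.
Step in, step out in the same direction — a passing tone.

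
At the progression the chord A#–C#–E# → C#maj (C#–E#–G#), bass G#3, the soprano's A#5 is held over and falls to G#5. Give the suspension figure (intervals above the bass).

At the second chord the bass is G#3. The suspended A#5 lies a ninth above the bass; after resolving down by step to G#5, the interval above the bass becomes an octave.
Suspension figures are named by those two intervals: 9–8.

9–8 suspension.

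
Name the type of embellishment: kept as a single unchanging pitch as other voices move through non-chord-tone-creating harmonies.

Pedal tone.

Approach: none. Departure: none — a single pitch is sustained while the chords change around it, passing through harmonies that do not contain it.
No melodic motion at all; the dissonance is created entirely by the moving harmonies against the stationary note — a pedal tone (pedal point).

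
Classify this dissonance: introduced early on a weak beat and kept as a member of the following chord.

Anticipation.

Approach: ahead of the chord change (typically by step), so it is dissonant against the current harmony. Departure: none — the same pitch is restated or held and is a chord tone of the new harmony.
Dissonant first, consonant once the harmony catches up: the note simply arrives early — an anticipation. (The reverse timing, consonant first and dissonant after the change, would be a suspension or retardation.)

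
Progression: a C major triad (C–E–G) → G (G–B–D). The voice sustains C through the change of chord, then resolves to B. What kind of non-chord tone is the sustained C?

The harmony at that moment is G major triad (G, B, D); C is not a chord tone.
It is held over (the same pitch as the preceding C) and left by step down to B.
Held over from the previous chord and resolving down by step — a suspension.

C is a suspension.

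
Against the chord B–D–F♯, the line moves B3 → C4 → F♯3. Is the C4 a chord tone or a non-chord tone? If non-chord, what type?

Non-chord tone — an escape tone.

The harmony at that moment is B minor triad (B, D, F♯); C4 is not a chord tone.
It is approached by step up from B3 and left by leap down to F♯3.
Step in, leap out — an escape tone.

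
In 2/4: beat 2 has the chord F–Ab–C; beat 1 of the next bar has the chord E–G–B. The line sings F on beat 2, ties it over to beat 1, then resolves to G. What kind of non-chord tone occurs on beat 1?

Retardation.

The harmony at that moment is E minor triad (E, G, B); F is not a chord tone.
It is held over (the same pitch as the preceding F) and left by step up to G.
Held over from the previous chord and resolving up by step — a retardation.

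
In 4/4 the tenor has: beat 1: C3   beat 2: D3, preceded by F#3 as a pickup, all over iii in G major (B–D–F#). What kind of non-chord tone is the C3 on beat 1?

The harmony at that moment is B minor triad (B, D, F#); C3 is not a chord tone.
It is approached by leap down from F#3 and left by step up to D3.
Leap in, step out, metrically accented — an appoggiatura.

Appoggiatura.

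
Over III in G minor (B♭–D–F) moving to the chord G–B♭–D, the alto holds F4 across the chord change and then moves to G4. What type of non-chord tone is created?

F4 is a retardation.

The harmony at that moment is G minor triad (G, B♭, D); F4 is not a chord tone.
It is held over (the same pitch as the preceding F4) and left by step up to G4.
Held over from the previous chord and resolving up by step — a retardation.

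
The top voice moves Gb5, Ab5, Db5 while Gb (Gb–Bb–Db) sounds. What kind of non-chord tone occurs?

Ab5 is an escape tone.

The harmony at that moment is Gb major triad (Gb, Bb, Db); Ab5 is not a chord tone.
It is approached by step up from Gb5 and left by leap down to Db5.
Step in, leap out — an escape tone.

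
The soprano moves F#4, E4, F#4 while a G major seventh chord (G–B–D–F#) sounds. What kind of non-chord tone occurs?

E4 is a neighbor tone.

The harmony at that moment is G major seventh chord (G, B, D, F#); E4 is not a chord tone.
It is approached by step down from F#4 and left by step up to F#4.
Step away and step back to the same note — a neighbor tone (lower neighbor).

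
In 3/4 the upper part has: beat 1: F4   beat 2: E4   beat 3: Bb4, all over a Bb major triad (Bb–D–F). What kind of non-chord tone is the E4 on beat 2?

Escape tone.

The harmony at that moment is Bb major triad (Bb, D, F); E4 is not a chord tone.
It is approached by step down from F4 and left by leap up to Bb4.
Step in, leap out, on a weak beat — an escape tone.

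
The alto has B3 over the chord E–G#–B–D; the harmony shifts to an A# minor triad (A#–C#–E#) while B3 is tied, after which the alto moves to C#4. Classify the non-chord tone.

B3 is a retardation.

The harmony at that moment is A# minor triad (A#, C#, E#); B3 is not a chord tone.
It is held over (the same pitch as the preceding B3) and left by step up to C#4.
Held over from the previous chord and resolving up by step — a retardation.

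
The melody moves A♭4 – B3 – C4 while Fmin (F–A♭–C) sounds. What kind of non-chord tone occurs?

The harmony at that moment is F minor triad (F, A♭, C); B3 is not a chord tone.
It is approached by leap down from A♭4 and left by step up to C4.
Leap in, step out — an appoggiatura.

B3 is an appoggiatura.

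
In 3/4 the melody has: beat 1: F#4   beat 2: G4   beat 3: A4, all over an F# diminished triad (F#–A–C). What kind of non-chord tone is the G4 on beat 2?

The harmony at that moment is F# diminished triad (F#, A, C); G4 is not a chord tone.
It is approached by step up from F#4 and left by step up to A4.
Step in, step out in the same direction — a passing tone.

Passing tone.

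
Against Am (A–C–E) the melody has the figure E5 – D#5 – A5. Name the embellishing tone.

The harmony at that moment is A minor triad (A, C, E); D#5 is not a chord tone.
It is approached by step down from E5 and left by leap up to A5.
Step in, leap out — an escape tone.

D#5 is an escape tone.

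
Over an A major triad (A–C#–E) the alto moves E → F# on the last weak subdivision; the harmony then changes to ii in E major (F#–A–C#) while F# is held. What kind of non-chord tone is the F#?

The harmony at that moment is A major triad (A, C#, E); F# is not a chord tone.
It is approached by step up from E and then sustained as the same pitch into the next harmony.
Arriving early and becoming a chord tone when the harmony changes — an anticipation.

F# is an anticipation.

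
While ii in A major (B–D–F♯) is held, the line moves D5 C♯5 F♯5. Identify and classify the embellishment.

The harmony at that moment is B minor triad (B, D, F♯); C♯5 is not a chord tone.
It is approached by step down from D5 and left by leap up to F♯5.
Step in, leap out — an escape tone.

C♯5 is an escape tone.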